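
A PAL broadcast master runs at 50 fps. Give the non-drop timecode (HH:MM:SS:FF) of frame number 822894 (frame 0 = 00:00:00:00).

04:34:17:44

822894 ÷ 50 = 16457 full seconds, remainder 44 frames.
16457 s = 4 h 34 min 17 s.
Timecode: 04:34:17:44.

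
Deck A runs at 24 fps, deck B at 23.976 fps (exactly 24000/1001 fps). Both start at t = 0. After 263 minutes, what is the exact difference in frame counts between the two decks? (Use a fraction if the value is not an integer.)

263 min = 15780 s.
A emits 24 × 15780 = 378720 frames; B emits 24000/1001 × 15780 = 378720000/1001.
Difference = 378720/1001 frames (≈ 378.3417); B is behind A.

378720/1001 frames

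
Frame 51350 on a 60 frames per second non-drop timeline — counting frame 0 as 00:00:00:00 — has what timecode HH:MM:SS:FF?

51350 ÷ 60 = 855 full seconds, remainder 50 frames.
855 s = 0 h 14 min 15 s.
Timecode: 00:14:15:50.

00:14:15:50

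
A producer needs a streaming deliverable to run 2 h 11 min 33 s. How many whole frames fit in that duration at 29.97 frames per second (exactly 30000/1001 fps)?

236553 frames

2 h 11 min 33 s = 7893 s.
Frames = 7893 × 30000/1001 = 236790000/1001 ≈ 236553.4466.
Complete frames: 236553.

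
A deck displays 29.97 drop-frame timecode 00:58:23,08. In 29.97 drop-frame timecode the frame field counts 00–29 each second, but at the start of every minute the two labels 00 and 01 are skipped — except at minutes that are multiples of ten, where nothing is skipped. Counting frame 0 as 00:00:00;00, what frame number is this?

Complete 10-minute blocks: 5, each 17982 frames → 89910.
Remaining 8 whole minutes in the current block: 1800 + 7 × 1798 = 14386 frames.
Within the current minute: 23 × 30 + 8 − 2 = 696 (labels ;00/;01 skipped at this minute). Total = 89910 + 14386 + 696 = 104992.

104992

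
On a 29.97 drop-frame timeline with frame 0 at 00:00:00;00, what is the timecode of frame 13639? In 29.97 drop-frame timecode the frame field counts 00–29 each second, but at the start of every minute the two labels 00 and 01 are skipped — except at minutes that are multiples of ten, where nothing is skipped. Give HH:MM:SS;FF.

Ten DF minutes hold 17982 frames, so frame 13639 lies in block 0 (frames 0–17981) with 13639 frames into that block.
The block's first minute is 1800 frames and the rest 1798 each; 13639 frames reaches minute 7, so 0 × 18 + 7 × 2 = 14 labels have been skipped so far.
Adding those back, label number 13639 + 14 = 13653 at 30 labels/s is 455 s + 3 f = 0 h 7 min 35 s frame 3, i.e. 00:07:35;03.

00:07:35;03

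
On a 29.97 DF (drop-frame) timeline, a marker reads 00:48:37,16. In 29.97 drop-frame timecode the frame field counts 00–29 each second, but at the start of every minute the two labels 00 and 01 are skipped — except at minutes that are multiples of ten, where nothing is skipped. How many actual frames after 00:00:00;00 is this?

87438

Complete 10-minute blocks: 4, each 17982 frames → 71928.
Remaining 8 whole minutes in the current block: 1800 + 7 × 1798 = 14386 frames.
Within the current minute: 37 × 30 + 16 − 2 = 1124 (labels ;00/;01 skipped at this minute). Total = 71928 + 14386 + 1124 = 87438.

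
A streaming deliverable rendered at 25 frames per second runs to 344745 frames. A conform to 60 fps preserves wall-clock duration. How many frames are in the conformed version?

827388 frames

Target frames = source frames × (target rate / source rate) = 344745 × (60)/(25) = 344745 × 12/5 = 827388.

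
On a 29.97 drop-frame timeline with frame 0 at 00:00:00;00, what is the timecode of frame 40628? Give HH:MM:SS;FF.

00:22:35;18

Ten DF minutes hold 17982 frames, so frame 40628 lies in block 2 (frames 35964–53945) with 4664 frames into that block.
The block's first minute is 1800 frames and the rest 1798 each; 4664 frames reaches minute 2, so 2 × 18 + 2 × 2 = 40 labels have been skipped so far.
Adding those back, label number 40628 + 40 = 40668 at 30 labels/s is 1355 s + 18 f = 0 h 22 min 35 s frame 18, i.e. 00:22:35;18.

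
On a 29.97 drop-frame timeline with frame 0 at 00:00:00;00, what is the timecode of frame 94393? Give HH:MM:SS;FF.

Each 10-minute DF block holds 10 × 60 × 30 − 9 × 2 = 17982 frames. 94393 ÷ 17982 → 5 full blocks, remainder 4483.
Within the partial block the first minute is 1800 frames and each further minute 1798, so 2 further minute boundaries passed. Total skipped labels = 18 × 5 + 2 × 2 = 94.
Non-drop label index = 94393 + 94 = 94487; at 30 labels/s that is 00:52:29:17, i.e. DF 00:52:29;17.

00:52:29;17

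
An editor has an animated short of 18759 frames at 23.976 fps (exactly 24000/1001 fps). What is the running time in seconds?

782.406625 seconds

Running time = 18759 / (24000/1001) = 782.406625 s.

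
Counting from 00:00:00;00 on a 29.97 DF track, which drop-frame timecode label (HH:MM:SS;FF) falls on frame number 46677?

00:25:57;13

Each 10-minute DF block holds 10 × 60 × 30 − 9 × 2 = 17982 frames. 46677 ÷ 17982 → 2 full blocks, remainder 10713.
Within the partial block the first minute is 1800 frames and each further minute 1798, so 5 further minute boundaries passed. Total skipped labels = 18 × 2 + 2 × 5 = 46.
Non-drop label index = 46677 + 46 = 46723; at 30 labels/s that is 00:25:57:13, i.e. DF 00:25:57;13.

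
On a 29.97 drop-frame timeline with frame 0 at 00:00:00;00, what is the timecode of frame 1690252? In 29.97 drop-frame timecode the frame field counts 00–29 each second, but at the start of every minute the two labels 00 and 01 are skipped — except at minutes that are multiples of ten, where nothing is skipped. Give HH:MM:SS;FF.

Each 10-minute DF block holds 10 × 60 × 30 − 9 × 2 = 17982 frames. 1690252 ÷ 17982 → 93 full blocks, remainder 17926.
Within the partial block the first minute is 1800 frames and each further minute 1798, so 9 further minute boundaries passed. Total skipped labels = 18 × 93 + 2 × 9 = 1692.
Non-drop label index = 1690252 + 1692 = 1691944; at 30 labels/s that is 15:39:58:04, i.e. DF 15:39:58;04.

15:39:58;04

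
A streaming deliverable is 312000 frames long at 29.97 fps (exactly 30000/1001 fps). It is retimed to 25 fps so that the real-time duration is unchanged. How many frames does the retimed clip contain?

260260 frames

Target frames = source frames × (target rate / source rate) = 312000 × (25)/(30000/1001) = 312000 × 1001/1200 = 260260.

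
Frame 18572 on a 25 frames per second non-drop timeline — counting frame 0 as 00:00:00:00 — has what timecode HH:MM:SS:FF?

00:12:22:22

18572 ÷ 25 = 742 full seconds, remainder 22 frames.
742 s = 0 h 12 min 22 s.
Timecode: 00:12:22:22.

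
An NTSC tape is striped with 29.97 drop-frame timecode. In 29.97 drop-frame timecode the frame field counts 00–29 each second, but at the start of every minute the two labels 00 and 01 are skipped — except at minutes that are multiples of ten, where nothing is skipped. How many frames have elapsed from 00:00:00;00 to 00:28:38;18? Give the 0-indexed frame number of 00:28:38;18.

As if non-drop at 30 labels/s: (0 × 3600 + 28 × 60 + 38) × 30 + 18 = 51558.
Minute boundaries passed: 28; those not divisible by 10: 28 − 2 = 26; dropped labels = 2 × 26 = 52.
Actual frame index = 51558 − 52 = 51506.

51506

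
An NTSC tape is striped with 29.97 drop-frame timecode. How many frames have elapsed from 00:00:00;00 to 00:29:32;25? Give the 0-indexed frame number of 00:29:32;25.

53131

As if non-drop at 30 labels/s: (0 × 3600 + 29 × 60 + 32) × 30 + 25 = 53185.
Minute boundaries passed: 29; those not divisible by 10: 29 − 2 = 27; dropped labels = 2 × 27 = 54.
Actual frame index = 53185 − 54 = 53131.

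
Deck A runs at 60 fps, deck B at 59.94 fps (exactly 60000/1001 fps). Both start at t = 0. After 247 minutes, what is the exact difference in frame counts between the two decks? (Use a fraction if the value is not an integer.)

68400/77 frames

247 min = 14820 s.
A emits 60 × 14820 = 889200 frames; B emits 60000/1001 × 14820 = 68400000/77.
Difference = 68400/77 frames (≈ 888.3117); B is behind A.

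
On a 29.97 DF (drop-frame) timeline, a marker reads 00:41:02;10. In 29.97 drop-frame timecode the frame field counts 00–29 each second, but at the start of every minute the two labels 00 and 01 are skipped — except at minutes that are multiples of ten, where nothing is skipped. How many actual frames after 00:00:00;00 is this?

As if non-drop at 30 labels/s: (0 × 3600 + 41 × 60 + 2) × 30 + 10 = 73870.
Minute boundaries passed: 41; those not divisible by 10: 41 − 4 = 37; dropped labels = 2 × 37 = 74.
Actual frame index = 73870 − 74 = 73796.

73796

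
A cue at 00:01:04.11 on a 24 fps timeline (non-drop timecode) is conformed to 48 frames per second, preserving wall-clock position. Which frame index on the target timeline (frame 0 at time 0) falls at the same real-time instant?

Source frame index: (0×3600 + 1×60 + 4) × 24 + 11 = 1547.
Real time: 1547 / (24) = 1547/24 s.
Target frame: (1547/24) × (48) = 3094.

frame 3094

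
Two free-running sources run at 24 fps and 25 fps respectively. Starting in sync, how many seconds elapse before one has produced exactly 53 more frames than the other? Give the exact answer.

The gap grows by |25 − 24| = 1 frame per second.
Time for a 53-frame gap: 53 ÷ (1) = 53 s.

53 seconds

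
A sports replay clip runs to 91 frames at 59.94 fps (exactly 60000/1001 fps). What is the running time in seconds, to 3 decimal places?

1.518 seconds

Running time = 91 × 1001/60000 = 91091/60000 s ≈ 1.518 s.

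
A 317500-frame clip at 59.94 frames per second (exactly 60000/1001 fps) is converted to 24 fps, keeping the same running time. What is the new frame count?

Target frames = source frames × (target rate / source rate) = 317500 × (24)/(60000/1001) = 317500 × 1001/2500 = 127127.

127127 frames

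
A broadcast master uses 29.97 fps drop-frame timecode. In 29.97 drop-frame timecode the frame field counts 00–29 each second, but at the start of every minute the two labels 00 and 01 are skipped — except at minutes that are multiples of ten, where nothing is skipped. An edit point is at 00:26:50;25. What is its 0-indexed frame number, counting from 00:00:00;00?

48277

Complete 10-minute blocks: 2, each 17982 frames → 35964.
Remaining 6 whole minutes in the current block: 1800 + 5 × 1798 = 10790 frames.
Within the current minute: 50 × 30 + 25 − 2 = 1523 (labels ;00/;01 skipped at this minute). Total = 35964 + 10790 + 1523 = 48277.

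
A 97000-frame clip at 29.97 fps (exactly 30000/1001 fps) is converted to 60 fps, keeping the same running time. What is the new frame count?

194194 frames

Target frames = source frames × (target rate / source rate) = 97000 × (60)/(30000/1001) = 97000 × 1001/500 = 194194.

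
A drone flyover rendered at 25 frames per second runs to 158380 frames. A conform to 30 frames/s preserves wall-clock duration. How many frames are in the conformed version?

190056 frames

Target frames = source frames × (target rate / source rate) = 158380 × (30)/(25) = 158380 × 6/5 = 190056.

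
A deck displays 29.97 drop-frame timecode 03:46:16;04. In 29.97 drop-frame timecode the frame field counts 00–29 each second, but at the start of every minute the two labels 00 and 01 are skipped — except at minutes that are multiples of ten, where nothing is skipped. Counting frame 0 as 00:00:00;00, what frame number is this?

406876

As if non-drop at 30 labels/s: (3 × 3600 + 46 × 60 + 16) × 30 + 4 = 407284.
Minute boundaries passed: 226; those not divisible by 10: 226 − 22 = 204; dropped labels = 2 × 204 = 408.
Actual frame index = 407284 − 408 = 406876.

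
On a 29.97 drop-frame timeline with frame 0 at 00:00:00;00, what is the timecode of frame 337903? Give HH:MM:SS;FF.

Each 10-minute DF block holds 10 × 60 × 30 − 9 × 2 = 17982 frames. 337903 ÷ 17982 → 18 full blocks, remainder 14227.
Within the partial block the first minute is 1800 frames and each further minute 1798, so 7 further minute boundaries passed. Total skipped labels = 18 × 18 + 2 × 7 = 338.
Non-drop label index = 337903 + 338 = 338241; at 30 labels/s that is 03:07:54:21, i.e. DF 03:07:54;21.

03:07:54;21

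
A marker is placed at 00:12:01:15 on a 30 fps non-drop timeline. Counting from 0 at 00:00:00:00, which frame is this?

Total seconds to the label: (0 × 3600 + 12 × 60 + 1) = 721.
Frame index = 721 × 30 + 15 = 21645.

frame 21645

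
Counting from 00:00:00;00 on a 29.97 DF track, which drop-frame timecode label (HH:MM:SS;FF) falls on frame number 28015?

00:15:34;23

Ten DF minutes hold 17982 frames, so frame 28015 lies in block 1 (frames 17982–35963) with 10033 frames into that block.
The block's first minute is 1800 frames and the rest 1798 each; 10033 frames reaches minute 5, so 1 × 18 + 5 × 2 = 28 labels have been skipped so far.
Adding those back, label number 28015 + 28 = 28043 at 30 labels/s is 934 s + 23 f = 0 h 15 min 34 s frame 23, i.e. 00:15:34;23.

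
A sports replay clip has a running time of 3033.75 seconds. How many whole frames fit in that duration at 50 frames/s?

Frames = 3033.75 × 50 = 303375/2 ≈ 151687.5000.
Complete frames: 151687.

151687 frames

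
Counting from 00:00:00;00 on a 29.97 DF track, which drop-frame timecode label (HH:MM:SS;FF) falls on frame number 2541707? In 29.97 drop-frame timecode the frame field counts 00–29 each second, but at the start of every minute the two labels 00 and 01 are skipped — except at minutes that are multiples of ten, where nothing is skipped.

23:33:28;11

Ten DF minutes hold 17982 frames, so frame 2541707 lies in block 141 (frames 2535462–2553443) with 6245 frames into that block.
The block's first minute is 1800 frames and the rest 1798 each; 6245 frames reaches minute 3, so 141 × 18 + 3 × 2 = 2544 labels have been skipped so far.
Adding those back, label number 2541707 + 2544 = 2544251 at 30 labels/s is 84808 s + 11 f = 23 h 33 min 28 s frame 11, i.e. 23:33:28;11.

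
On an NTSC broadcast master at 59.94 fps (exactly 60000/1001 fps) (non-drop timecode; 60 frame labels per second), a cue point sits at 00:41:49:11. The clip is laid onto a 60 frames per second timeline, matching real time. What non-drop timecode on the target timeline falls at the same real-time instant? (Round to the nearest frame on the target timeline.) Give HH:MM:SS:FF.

00:41:51:42

Source frame index: (0×3600 + 41×60 + 49) × 60 + 11 = 150551.
Real time: 150551 / (60000/1001) = 150701551/60000 s.
Target frame: (150701551/60000) × (60) = 150701551/1000 ≈ 150701.551 → 150702.
At 60 labels/s: frame 150702 → 00:41:51:42.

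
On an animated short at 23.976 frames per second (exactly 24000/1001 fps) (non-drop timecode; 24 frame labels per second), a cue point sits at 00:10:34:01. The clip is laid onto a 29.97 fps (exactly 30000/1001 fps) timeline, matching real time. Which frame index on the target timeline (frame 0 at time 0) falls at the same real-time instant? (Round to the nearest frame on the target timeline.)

Source frame index: (0×3600 + 10×60 + 34) × 24 + 1 = 15217.
Real time: 15217 / (24000/1001) = 15232217/24000 s.
Target frame: (15232217/24000) × (30000/1001) = 76085/4 ≈ 19021.250 → 19021.

frame 19021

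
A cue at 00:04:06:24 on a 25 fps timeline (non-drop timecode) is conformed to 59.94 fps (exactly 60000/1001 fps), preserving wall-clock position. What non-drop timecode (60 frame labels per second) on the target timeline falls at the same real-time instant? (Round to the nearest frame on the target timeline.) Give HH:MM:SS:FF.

00:04:06:43

Source frame index: (0×3600 + 4×60 + 6) × 25 + 24 = 6174.
Real time: 6174 / (25) = 6174/25 s.
Target frame: (6174/25) × (60000/1001) = 2116800/143 ≈ 14802.797 → 14803.
At 60 labels/s: frame 14803 → 00:04:06:43.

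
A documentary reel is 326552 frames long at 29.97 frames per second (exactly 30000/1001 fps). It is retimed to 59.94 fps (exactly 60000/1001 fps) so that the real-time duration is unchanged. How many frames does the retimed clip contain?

Frames at target rate = 326552 × (60000/1001) / (30000/1001) = 653104.

653104 frames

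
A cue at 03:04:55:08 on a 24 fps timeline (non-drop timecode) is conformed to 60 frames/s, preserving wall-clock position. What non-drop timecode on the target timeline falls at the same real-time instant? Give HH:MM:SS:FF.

03:04:55:20

Source frame index: (3×3600 + 4×60 + 55) × 24 + 8 = 266288.
Real time: 266288 / (24) = 33286/3 s.
Target frame: (33286/3) × (60) = 665720.
At 60 labels/s: frame 665720 → 03:04:55:20.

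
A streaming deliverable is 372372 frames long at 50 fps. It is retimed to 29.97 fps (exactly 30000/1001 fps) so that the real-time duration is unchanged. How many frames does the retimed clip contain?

223200 frames

Target frames = source frames × (target rate / source rate) = 372372 × (30000/1001)/(50) = 372372 × 600/1001 = 223200.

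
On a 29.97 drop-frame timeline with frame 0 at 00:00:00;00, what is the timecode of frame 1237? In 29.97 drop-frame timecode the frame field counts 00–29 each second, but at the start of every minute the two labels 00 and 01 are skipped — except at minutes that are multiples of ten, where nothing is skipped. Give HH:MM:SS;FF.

Each 10-minute DF block holds 10 × 60 × 30 − 9 × 2 = 17982 frames. 1237 ÷ 17982 → 0 full blocks, remainder 1237.
Within the partial block the first minute is 1800 frames and each further minute 1798, so 0 further minute boundaries passed. Total skipped labels = 18 × 0 + 2 × 0 = 0.
Non-drop label index = 1237 + 0 = 1237; at 30 labels/s that is 00:00:41:07, i.e. DF 00:00:41;07.

00:00:41;07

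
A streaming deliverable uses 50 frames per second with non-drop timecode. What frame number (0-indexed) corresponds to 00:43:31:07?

130557

Total seconds to the label: (0 × 3600 + 43 × 60 + 31) = 2611.
Frame index = 2611 × 50 + 7 = 130557.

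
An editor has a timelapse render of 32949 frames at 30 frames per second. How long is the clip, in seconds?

Running time = 32949 / (30) = 1098.3 s.

1098.3 seconds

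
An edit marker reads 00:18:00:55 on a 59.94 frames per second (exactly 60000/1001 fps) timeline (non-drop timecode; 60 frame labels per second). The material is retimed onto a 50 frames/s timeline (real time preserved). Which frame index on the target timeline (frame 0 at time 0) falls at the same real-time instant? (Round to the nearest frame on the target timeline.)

frame 54100

Source frame index: (0×3600 + 18×60 + 0) × 60 + 55 = 64855.
Real time: 64855 / (60000/1001) = 12983971/12000 s.
Target frame: (12983971/12000) × (50) = 12983971/240 ≈ 54099.879 → 54100.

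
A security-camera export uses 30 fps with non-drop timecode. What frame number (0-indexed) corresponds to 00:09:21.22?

Total seconds to the label: (0 × 3600 + 9 × 60 + 21) = 561.
Frame index = 561 × 30 + 22 = 16852.

16852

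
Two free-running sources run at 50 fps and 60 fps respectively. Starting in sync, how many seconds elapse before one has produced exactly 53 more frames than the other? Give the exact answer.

5.3 seconds

The gap grows by |60 − 50| = 10 frames per second.
Time for a 53-frame gap: 53 ÷ (10) = 5.3 s.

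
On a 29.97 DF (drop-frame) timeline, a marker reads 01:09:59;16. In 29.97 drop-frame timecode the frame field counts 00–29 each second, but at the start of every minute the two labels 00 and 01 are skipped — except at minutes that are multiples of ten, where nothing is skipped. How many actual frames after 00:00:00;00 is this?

Complete 10-minute blocks: 6, each 17982 frames → 107892.
Remaining 9 whole minutes in the current block: 1800 + 8 × 1798 = 16184 frames.
Within the current minute: 59 × 30 + 16 − 2 = 1784 (labels ;00/;01 skipped at this minute). Total = 107892 + 16184 + 1784 = 125860.

125860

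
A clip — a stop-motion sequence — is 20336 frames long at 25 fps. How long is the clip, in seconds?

Running time = 20336 / (25) = 813.44 s.

813.44 seconds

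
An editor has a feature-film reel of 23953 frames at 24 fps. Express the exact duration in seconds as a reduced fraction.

23953/24 seconds

Running time = 23953 ÷ (24) = 23953 × 1/24 = 23953/24 s.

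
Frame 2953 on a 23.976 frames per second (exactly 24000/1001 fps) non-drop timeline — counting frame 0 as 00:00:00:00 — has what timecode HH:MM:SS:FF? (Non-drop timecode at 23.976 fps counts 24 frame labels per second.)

2953 ÷ 24 = 123 full seconds, remainder 1 frame.
123 s = 0 h 2 min 3 s.
Timecode: 00:02:03:01.

00:02:03:01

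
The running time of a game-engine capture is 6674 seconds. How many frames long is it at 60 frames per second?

400440 frames

Frames = 6674 × 60 = 400440.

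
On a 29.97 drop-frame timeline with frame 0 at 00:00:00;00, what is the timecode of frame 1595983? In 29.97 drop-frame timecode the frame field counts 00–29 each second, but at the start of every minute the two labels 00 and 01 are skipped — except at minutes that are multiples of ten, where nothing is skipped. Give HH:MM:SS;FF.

14:47:32;21

Each 10-minute DF block holds 10 × 60 × 30 − 9 × 2 = 17982 frames. 1595983 ÷ 17982 → 88 full blocks, remainder 13567.
Within the partial block the first minute is 1800 frames and each further minute 1798, so 7 further minute boundaries passed. Total skipped labels = 18 × 88 + 2 × 7 = 1598.
Non-drop label index = 1595983 + 1598 = 1597581; at 30 labels/s that is 14:47:32:21, i.e. DF 14:47:32;21.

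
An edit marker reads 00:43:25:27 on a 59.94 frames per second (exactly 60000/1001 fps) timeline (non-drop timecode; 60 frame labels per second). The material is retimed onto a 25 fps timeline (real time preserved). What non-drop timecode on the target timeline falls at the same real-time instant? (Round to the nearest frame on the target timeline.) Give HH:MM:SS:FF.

00:43:28:01

Source frame index: (0×3600 + 43×60 + 25) × 60 + 27 = 156327.
Real time: 156327 / (60000/1001) = 52161109/20000 s.
Target frame: (52161109/20000) × (25) = 52161109/800 ≈ 65201.386 → 65201.
At 25 labels/s: frame 65201 → 00:43:28:01.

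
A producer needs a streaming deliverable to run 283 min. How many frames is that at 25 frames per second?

283 min = 16980 s.
Frames = 16980 × 25 = 424500.

424500 frames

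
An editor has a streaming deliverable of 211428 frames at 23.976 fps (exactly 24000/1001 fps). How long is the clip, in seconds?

Running time = 211428 / (24000/1001) = 8818.3095 s.

8818.3095 seconds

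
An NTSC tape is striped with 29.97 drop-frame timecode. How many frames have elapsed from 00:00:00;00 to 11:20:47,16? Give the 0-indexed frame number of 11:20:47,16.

Complete 10-minute blocks: 68, each 17982 frames → 1222776.
Remaining 0 whole minutes in the current block: 0 frames.
Within the current minute: 47 × 30 + 16 = 1426. Total = 1222776 + 0 + 1426 = 1224202.

1224202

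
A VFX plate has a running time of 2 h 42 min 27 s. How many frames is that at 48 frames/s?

467856 frames

2 h 42 min 27 s = 9747 s.
Frames = 9747 × 48 = 467856.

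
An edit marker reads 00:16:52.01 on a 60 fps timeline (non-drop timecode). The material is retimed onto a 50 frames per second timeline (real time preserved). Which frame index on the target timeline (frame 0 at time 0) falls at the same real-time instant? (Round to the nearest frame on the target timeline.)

frame 50601

Source frame index: (0×3600 + 16×60 + 52) × 60 + 1 = 60721.
Real time: 60721 / (60) = 60721/60 s.
Target frame: (60721/60) × (50) = 303605/6 ≈ 50600.833 → 50601.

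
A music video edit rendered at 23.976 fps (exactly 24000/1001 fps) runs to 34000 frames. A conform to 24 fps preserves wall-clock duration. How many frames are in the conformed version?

34034 frames

Target frames = source frames × (target rate / source rate) = 34000 × (24)/(24000/1001) = 34000 × 1001/1000 = 34034.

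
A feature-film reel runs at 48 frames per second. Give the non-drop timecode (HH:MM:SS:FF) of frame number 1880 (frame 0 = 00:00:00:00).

1880 ÷ 48 = 39 full seconds, remainder 8 frames.
39 s = 0 h 0 min 39 s.
Timecode: 00:00:39:08.

00:00:39:08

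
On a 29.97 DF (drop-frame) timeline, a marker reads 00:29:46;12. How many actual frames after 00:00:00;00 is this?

As if non-drop at 30 labels/s: (0 × 3600 + 29 × 60 + 46) × 30 + 12 = 53592.
Minute boundaries passed: 29; those not divisible by 10: 29 − 2 = 27; dropped labels = 2 × 27 = 54.
Actual frame index = 53592 − 54 = 53538.

53538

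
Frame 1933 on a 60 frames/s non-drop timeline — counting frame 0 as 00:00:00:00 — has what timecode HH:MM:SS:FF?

1933 ÷ 60 = 32 full seconds, remainder 13 frames.
32 s = 0 h 0 min 32 s.
Timecode: 00:00:32:13.

00:00:32:13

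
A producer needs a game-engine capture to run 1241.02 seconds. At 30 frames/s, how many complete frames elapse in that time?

37230 frames

Frames = 1241.02 × 30 = 186153/5 ≈ 37230.6000.
Complete frames: 37230.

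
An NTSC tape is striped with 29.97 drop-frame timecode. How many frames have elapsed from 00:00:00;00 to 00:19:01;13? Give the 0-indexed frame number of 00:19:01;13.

As if non-drop at 30 labels/s: (0 × 3600 + 19 × 60 + 1) × 30 + 13 = 34243.
Minute boundaries passed: 19; those not divisible by 10: 19 − 1 = 18; dropped labels = 2 × 18 = 36.
Actual frame index = 34243 − 36 = 34207.

34207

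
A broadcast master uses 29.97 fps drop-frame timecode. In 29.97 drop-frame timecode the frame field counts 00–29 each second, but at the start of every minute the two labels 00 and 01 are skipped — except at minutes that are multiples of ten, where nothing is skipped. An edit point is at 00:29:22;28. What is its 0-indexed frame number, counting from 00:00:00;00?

52834

As if non-drop at 30 labels/s: (0 × 3600 + 29 × 60 + 22) × 30 + 28 = 52888.
Minute boundaries passed: 29; those not divisible by 10: 29 − 2 = 27; dropped labels = 2 × 27 = 54.
Actual frame index = 52888 − 54 = 52834.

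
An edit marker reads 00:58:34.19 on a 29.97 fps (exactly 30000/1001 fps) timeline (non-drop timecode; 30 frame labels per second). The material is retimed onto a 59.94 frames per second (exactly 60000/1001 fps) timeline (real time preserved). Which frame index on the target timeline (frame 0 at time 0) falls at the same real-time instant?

Source frame index: (0×3600 + 58×60 + 34) × 30 + 19 = 105439.
Real time: 105439 / (30000/1001) = 105544439/30000 s.
Target frame: (105544439/30000) × (60000/1001) = 210878.

frame 210878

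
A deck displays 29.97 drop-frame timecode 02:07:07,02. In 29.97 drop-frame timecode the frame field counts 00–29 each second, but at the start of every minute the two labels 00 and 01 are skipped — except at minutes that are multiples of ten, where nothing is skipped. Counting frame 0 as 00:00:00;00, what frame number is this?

As if non-drop at 30 labels/s: (2 × 3600 + 7 × 60 + 7) × 30 + 2 = 228812.
Minute boundaries passed: 127; those not divisible by 10: 127 − 12 = 115; dropped labels = 2 × 115 = 230.
Actual frame index = 228812 − 230 = 228582.

228582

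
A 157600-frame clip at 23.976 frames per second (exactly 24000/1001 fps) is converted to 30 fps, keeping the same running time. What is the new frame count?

197197 frames

Target frames = source frames × (target rate / source rate) = 157600 × (30)/(24000/1001) = 157600 × 1001/800 = 197197.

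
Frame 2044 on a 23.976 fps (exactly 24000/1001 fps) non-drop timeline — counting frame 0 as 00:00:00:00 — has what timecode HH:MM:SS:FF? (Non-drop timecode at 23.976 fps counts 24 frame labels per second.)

2044 ÷ 24 = 85 full seconds, remainder 4 frames.
85 s = 0 h 1 min 25 s.
Timecode: 00:01:25:04.

00:01:25:04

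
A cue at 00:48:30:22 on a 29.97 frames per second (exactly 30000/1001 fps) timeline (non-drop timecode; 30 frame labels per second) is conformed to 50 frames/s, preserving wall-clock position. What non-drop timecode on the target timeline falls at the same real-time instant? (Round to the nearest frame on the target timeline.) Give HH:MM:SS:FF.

Source frame index: (0×3600 + 48×60 + 30) × 30 + 22 = 87322.
Real time: 87322 / (30000/1001) = 43704661/15000 s.
Target frame: (43704661/15000) × (50) = 43704661/300 ≈ 145682.203 → 145682.
At 50 labels/s: frame 145682 → 00:48:33:32.

00:48:33:32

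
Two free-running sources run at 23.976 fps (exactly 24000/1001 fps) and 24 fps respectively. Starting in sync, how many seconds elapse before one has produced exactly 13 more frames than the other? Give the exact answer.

13013/24 seconds

The gap grows by |24 − 24000/1001| = 24/1001 frames per second.
Time for a 13-frame gap: 13 ÷ (24/1001) = 13013/24 s.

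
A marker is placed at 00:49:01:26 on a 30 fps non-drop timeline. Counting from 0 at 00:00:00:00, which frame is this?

Total seconds to the label: (0 × 3600 + 49 × 60 + 1) = 2941.
Frame index = 2941 × 30 + 26 = 88256.

frame 88256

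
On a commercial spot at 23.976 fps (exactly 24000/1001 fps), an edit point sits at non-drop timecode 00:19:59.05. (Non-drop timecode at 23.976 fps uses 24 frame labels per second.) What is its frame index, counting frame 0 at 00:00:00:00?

28781

Total seconds to the label: (0 × 3600 + 19 × 60 + 59) = 1199.
Frame index = 1199 × 24 + 5 = 28781.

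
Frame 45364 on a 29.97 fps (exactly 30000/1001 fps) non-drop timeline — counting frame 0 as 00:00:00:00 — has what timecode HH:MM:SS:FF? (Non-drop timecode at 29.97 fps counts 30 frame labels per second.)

45364 ÷ 30 = 1512 full seconds, remainder 4 frames.
1512 s = 0 h 25 min 12 s.
Timecode: 00:25:12:04.

00:25:12:04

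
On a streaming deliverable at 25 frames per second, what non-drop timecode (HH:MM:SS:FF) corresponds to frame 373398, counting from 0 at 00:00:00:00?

373398 ÷ 25 = 14935 full seconds, remainder 23 frames.
14935 s = 4 h 8 min 55 s.
Timecode: 04:08:55:23.

04:08:55:23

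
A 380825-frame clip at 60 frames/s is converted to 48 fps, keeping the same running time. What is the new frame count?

Target frames = source frames × (target rate / source rate) = 380825 × (48)/(60) = 380825 × 4/5 = 304660.

304660 frames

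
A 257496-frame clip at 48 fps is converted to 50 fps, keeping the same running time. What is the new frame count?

Target frames = source frames × (target rate / source rate) = 257496 × (50)/(48) = 257496 × 25/24 = 268225.

268225 frames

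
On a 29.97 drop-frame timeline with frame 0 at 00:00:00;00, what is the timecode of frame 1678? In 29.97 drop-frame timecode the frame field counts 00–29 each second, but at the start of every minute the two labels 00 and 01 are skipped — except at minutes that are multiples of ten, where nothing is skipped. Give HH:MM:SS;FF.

00:00:55;28

Each 10-minute DF block holds 10 × 60 × 30 − 9 × 2 = 17982 frames. 1678 ÷ 17982 → 0 full blocks, remainder 1678.
Within the partial block the first minute is 1800 frames and each further minute 1798, so 0 further minute boundaries passed. Total skipped labels = 18 × 0 + 2 × 0 = 0.
Non-drop label index = 1678 + 0 = 1678; at 30 labels/s that is 00:00:55:28, i.e. DF 00:00:55;28.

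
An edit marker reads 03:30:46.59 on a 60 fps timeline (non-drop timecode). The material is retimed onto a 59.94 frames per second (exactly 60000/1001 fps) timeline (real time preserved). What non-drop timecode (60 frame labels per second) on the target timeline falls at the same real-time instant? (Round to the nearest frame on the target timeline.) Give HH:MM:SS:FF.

03:30:34:21

Source frame index: (3×3600 + 30×60 + 46) × 60 + 59 = 758819.
Real time: 758819 / (60) = 758819/60 s.
Target frame: (758819/60) × (60000/1001) = 758819000/1001 ≈ 758060.939 → 758061.
At 60 labels/s: frame 758061 → 03:30:34:21.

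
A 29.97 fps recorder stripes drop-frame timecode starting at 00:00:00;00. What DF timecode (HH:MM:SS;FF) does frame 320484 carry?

02:58:13;16

Ten DF minutes hold 17982 frames, so frame 320484 lies in block 17 (frames 305694–323675) with 14790 frames into that block.
The block's first minute is 1800 frames and the rest 1798 each; 14790 frames reaches minute 8, so 17 × 18 + 8 × 2 = 322 labels have been skipped so far.
Adding those back, label number 320484 + 322 = 320806 at 30 labels/s is 10693 s + 16 f = 2 h 58 min 13 s frame 16, i.e. 02:58:13;16.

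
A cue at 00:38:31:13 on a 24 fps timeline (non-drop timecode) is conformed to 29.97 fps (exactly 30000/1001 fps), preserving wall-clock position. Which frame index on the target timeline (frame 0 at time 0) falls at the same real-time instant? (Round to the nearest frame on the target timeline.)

Source frame index: (0×3600 + 38×60 + 31) × 24 + 13 = 55477.
Real time: 55477 / (24) = 55477/24 s.
Target frame: (55477/24) × (30000/1001) = 69346250/1001 ≈ 69276.973 → 69277.

frame 69277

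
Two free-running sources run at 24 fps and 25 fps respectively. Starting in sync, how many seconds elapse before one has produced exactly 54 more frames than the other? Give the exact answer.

54 seconds

The gap grows by |25 − 24| = 1 frame per second.
Time for a 54-frame gap: 54 ÷ (1) = 54 s.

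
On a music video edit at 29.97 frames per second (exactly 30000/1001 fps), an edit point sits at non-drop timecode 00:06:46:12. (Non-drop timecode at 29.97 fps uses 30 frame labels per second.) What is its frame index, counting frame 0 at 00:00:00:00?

12192

Total seconds to the label: (0 × 3600 + 6 × 60 + 46) = 406.
Frame index = 406 × 30 + 12 = 12192.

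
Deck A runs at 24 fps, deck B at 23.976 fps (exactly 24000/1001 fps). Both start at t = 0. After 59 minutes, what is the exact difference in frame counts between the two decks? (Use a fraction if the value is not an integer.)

84960/1001 frames

59 min = 3540 s.
A emits 24 × 3540 = 84960 frames; B emits 24000/1001 × 3540 = 84960000/1001.
Difference = 84960/1001 frames (≈ 84.8751); B is behind A.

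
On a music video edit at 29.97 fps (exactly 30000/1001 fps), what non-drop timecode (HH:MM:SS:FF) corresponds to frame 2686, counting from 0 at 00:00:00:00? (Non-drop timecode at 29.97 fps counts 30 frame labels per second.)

00:01:29:16

2686 ÷ 30 = 89 full seconds, remainder 16 frames.
89 s = 0 h 1 min 29 s.
Timecode: 00:01:29:16.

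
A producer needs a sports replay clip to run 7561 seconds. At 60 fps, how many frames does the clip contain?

Frames = 7561 × 60 = 453660.

453660 frames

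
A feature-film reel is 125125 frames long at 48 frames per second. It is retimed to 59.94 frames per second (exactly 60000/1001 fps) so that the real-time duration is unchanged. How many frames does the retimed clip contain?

156250 frames

Target frames = source frames × (target rate / source rate) = 125125 × (60000/1001)/(48) = 125125 × 1250/1001 = 156250.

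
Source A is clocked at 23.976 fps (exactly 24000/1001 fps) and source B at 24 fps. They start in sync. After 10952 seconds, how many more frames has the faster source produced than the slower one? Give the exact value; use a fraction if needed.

A emits 24000/1001 × 10952 = 262848000/1001 frames; B emits 24 × 10952 = 262848.
Difference = 262848/1001 frames (≈ 262.5854); B is ahead of A.

262848/1001 frames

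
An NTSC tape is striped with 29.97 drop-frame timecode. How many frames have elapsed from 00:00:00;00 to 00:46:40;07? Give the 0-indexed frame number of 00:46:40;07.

As if non-drop at 30 labels/s: (0 × 3600 + 46 × 60 + 40) × 30 + 7 = 84007.
Minute boundaries passed: 46; those not divisible by 10: 46 − 4 = 42; dropped labels = 2 × 42 = 84.
Actual frame index = 84007 − 84 = 83923.

83923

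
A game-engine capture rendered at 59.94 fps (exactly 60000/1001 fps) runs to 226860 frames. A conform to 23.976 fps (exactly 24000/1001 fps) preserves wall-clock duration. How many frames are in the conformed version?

Target frames = source frames × (target rate / source rate) = 226860 × (24000/1001)/(60000/1001) = 226860 × 2/5 = 90744.

90744 frames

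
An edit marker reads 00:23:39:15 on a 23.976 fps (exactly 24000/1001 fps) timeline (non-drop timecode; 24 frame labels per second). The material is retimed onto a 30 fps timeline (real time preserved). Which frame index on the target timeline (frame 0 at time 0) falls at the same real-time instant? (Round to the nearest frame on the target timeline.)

frame 42631

Source frame index: (0×3600 + 23×60 + 39) × 24 + 15 = 34071.
Real time: 34071 / (24000/1001) = 11368357/8000 s.
Target frame: (11368357/8000) × (30) = 34105071/800 ≈ 42631.339 → 42631.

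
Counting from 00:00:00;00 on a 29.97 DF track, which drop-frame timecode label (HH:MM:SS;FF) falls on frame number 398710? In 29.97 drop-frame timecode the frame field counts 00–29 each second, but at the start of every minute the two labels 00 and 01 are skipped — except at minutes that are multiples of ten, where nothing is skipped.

03:41:43;18

Each 10-minute DF block holds 10 × 60 × 30 − 9 × 2 = 17982 frames. 398710 ÷ 17982 → 22 full blocks, remainder 3106.
Within the partial block the first minute is 1800 frames and each further minute 1798, so 1 further minute boundary passed. Total skipped labels = 18 × 22 + 2 × 1 = 398.
Non-drop label index = 398710 + 398 = 399108; at 30 labels/s that is 03:41:43:18, i.e. DF 03:41:43;18.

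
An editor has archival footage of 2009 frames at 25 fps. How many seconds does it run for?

Running time = 2009 / (25) = 80.36 s.

80.36 seconds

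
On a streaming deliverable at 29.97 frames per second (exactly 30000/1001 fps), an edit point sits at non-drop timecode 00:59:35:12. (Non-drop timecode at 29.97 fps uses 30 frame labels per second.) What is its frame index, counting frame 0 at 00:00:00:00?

frame 107262

Total seconds to the label: (0 × 3600 + 59 × 60 + 35) = 3575.
Frame index = 3575 × 30 + 12 = 107262.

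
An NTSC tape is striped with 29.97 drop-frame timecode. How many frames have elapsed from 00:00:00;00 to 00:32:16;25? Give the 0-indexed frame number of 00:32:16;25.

58047

Complete 10-minute blocks: 3, each 17982 frames → 53946.
Remaining 2 whole minutes in the current block: 1800 + 1 × 1798 = 3598 frames.
Within the current minute: 16 × 30 + 25 − 2 = 503 (labels ;00/;01 skipped at this minute). Total = 53946 + 3598 + 503 = 58047.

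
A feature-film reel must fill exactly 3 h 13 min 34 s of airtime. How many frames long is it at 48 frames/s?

557472 frames

3 h 13 min 34 s = 11614 s.
Frames = 11614 × 48 = 557472.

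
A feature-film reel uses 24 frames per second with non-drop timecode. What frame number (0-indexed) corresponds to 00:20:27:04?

frame 29452

Total seconds to the label: (0 × 3600 + 20 × 60 + 27) = 1227.
Frame index = 1227 × 24 + 4 = 29452.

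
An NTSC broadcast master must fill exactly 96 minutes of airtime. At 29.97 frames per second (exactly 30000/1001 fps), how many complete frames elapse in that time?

96 min = 5760 s.
Frames = 5760 × 30000/1001 = 172800000/1001 ≈ 172627.3726.
Complete frames: 172627.

172627 frames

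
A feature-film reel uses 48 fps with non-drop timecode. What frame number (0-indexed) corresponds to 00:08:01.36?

Total seconds to the label: (0 × 3600 + 8 × 60 + 1) = 481.
Frame index = 481 × 48 + 36 = 23124.

23124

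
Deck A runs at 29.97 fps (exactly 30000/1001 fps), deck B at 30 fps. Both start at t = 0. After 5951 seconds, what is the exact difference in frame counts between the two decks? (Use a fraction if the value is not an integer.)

A emits 30000/1001 × 5951 = 16230000/91 frames; B emits 30 × 5951 = 178530.
Difference = 16230/91 frames (≈ 178.3516); B is ahead of A.

16230/91 frames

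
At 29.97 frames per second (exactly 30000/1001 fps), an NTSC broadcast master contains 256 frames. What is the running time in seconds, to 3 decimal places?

Running time = 256 × 1001/30000 = 16016/1875 s ≈ 8.542 s.

8.542 seconds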